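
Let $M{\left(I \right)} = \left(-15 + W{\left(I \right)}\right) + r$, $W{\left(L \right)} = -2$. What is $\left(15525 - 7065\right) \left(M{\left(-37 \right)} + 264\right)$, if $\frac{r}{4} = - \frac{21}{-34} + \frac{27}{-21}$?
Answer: $\frac{245974500}{119} \approx 2.067 \cdot 10^{6}$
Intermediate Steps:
$r = - \frac{318}{119}$ ($r = 4 \left(- \frac{21}{-34} + \frac{27}{-21}\right) = 4 \left(\left(-21\right) \left(- \frac{1}{34}\right) + 27 \left(- \frac{1}{21}\right)\right) = 4 \left(\frac{21}{34} - \frac{9}{7}\right) = 4 \left(- \frac{159}{238}\right) = - \frac{318}{119} \approx -2.6723$)
$M{\left(I \right)} = - \frac{2341}{119}$ ($M{\left(I \right)} = \left(-15 - 2\right) - \frac{318}{119} = -17 - \frac{318}{119} = - \frac{2341}{119}$)
$\left(15525 - 7065\right) \left(M{\left(-37 \right)} + 264\right) = \left(15525 - 7065\right) \left(- \frac{2341}{119} + 264\right) = 8460 \cdot \frac{29075}{119} = \frac{245974500}{119}$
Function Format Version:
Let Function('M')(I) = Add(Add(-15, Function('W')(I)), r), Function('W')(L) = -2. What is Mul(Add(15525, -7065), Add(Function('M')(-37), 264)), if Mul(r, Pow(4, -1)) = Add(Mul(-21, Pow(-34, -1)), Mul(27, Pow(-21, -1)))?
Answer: Rational(245974500, 119) ≈ 2.0670e+6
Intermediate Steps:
r = Rational(-318, 119) (r = Mul(4, Add(Mul(-21, Pow(-34, -1)), Mul(27, Pow(-21, -1)))) = Mul(4, Add(Mul(-21, Rational(-1, 34)), Mul(27, Rational(-1, 21)))) = Mul(4, Add(Rational(21, 34), Rational(-9, 7))) = Mul(4, Rational(-159, 238)) = Rational(-318, 119) ≈ -2.6723)
Function('M')(I) = Rational(-2341, 119) (Function('M')(I) = Add(Add(-15, -2), Rational(-318, 119)) = Add(-17, Rational(-318, 119)) = Rational(-2341, 119))
Mul(Add(15525, -7065), Add(Function('M')(-37), 264)) = Mul(Add(15525, -7065), Add(Rational(-2341, 119), 264)) = Mul(8460, Rational(29075, 119)) = Rational(245974500, 119)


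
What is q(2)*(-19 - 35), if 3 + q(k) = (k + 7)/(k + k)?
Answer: 81/2 ≈ 40.500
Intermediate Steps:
q(k) = -3 + (7 + k)/(2*k) (q(k) = -3 + (k + 7)/(k + k) = -3 + (7 + k)/((2*k)) = -3 + (7 + k)*(1/(2*k)) = -3 + (7 + k)/(2*k))
q(2)*(-19 - 35) = ((1/2)*(7 - 5*2)/2)*(-19 - 35) = ((1/2)*(1/2)*(7 - 10))*(-54) = ((1/2)*(1/2)*(-3))*(-54) = -3/4*(-54) = 81/2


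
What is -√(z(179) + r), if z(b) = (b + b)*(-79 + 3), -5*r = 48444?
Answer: -2*I*√230605/5 ≈ -192.09*I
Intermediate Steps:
r = -48444/5 (r = -⅕*48444 = -48444/5 ≈ -9688.8)
z(b) = -152*b (z(b) = (2*b)*(-76) = -152*b)
-√(z(179) + r) = -√(-152*179 - 48444/5) = -√(-27208 - 48444/5) = -√(-184484/5) = -2*I*√230605/5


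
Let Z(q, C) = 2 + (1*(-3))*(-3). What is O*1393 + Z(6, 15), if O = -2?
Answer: -2775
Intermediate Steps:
Z(q, C) = 11 (Z(q, C) = 2 - 3*(-3) = 2 + 9 = 11)
O*1393 + Z(6, 15) = -2*1393 + 11 = -2786 + 11 = -2775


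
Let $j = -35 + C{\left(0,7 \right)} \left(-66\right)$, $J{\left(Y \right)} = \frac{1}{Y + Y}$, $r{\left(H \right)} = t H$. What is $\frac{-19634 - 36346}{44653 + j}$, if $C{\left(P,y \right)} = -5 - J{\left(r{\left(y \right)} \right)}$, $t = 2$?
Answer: $- \frac{156744}{125861} \approx -1.2454$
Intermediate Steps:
$r{\left(H \right)} = 2 H$
$J{\left(Y \right)} = \frac{1}{2 Y}$
$C{\left(P,y \right)} = -5 - \frac{1}{4 y}$ ($C{\left(P,y \right)} = -5 - \frac{1}{2 \cdot 2 y} = -5 - \frac{\frac{1}{2} \frac{1}{y}}{2} = -5 - \frac{1}{4 y}$)
$j = \frac{4163}{14}$ ($j = -35 + \left(-5 - \frac{1}{4 \cdot 7}\right) \left(-66\right) = -35 + \left(-5 - \frac{1}{28}\right) \left(-66\right) = -35 - - \frac{4653}{14} = -35 + \frac{4653}{14} = \frac{4163}{14} \approx 297.36$)
$\frac{-19634 - 36346}{44653 + j} = \frac{-19634 - 36346}{44653 + \frac{4163}{14}} = - \frac{55980}{\frac{629305}{14}} = \left(-55980\right) \frac{14}{629305} = - \frac{156744}{125861}$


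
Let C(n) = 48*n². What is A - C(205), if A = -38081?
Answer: -2055281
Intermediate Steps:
A - C(205) = -38081 - 48*205² = -38081 - 48*42025 = -38081 - 1*2017200 = -38081 - 2017200 = -2055281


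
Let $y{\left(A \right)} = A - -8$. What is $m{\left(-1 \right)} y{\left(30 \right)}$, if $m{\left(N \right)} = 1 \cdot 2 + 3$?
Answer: $190$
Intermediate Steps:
$m{\left(N \right)} = 5$ ($m{\left(N \right)} = 2 + 3 = 5$)
$y{\left(A \right)} = 8 + A$ ($y{\left(A \right)} = A + 8 = 8 + A$)
$m{\left(-1 \right)} y{\left(30 \right)} = 5 \left(8 + 30\right) = 5 \cdot 38 = 190$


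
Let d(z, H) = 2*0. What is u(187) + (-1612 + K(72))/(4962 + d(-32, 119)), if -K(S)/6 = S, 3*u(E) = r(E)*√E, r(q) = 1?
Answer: -1022/2481 + √187/3 ≈ 4.1463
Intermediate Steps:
d(z, H) = 0
u(E) = √E/3 (u(E) = (1*√E)/3 = √E/3)
K(S) = -6*S
u(187) + (-1612 + K(72))/(4962 + d(-32, 119)) = √187/3 + (-1612 - 6*72)/(4962 + 0) = √187/3 + (-1612 - 432)/4962 = √187/3 - 2044*1/4962 = √187/3 - 1022/2481 = -1022/2481 + √187/3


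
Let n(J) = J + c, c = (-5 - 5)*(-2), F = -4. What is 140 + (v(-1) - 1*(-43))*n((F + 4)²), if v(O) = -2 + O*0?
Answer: 960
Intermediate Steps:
v(O) = -2 (v(O) = -2 + 0 = -2)
c = 20 (c = -10*(-2) = 20)
n(J) = 20 + J (n(J) = J + 20 = 20 + J)
140 + (v(-1) - 1*(-43))*n((F + 4)²) = 140 + (-2 - 1*(-43))*(20 + (-4 + 4)²) = 140 + (-2 + 43)*(20 + 0²) = 140 + 41*(20 + 0) = 140 + 41*20 = 140 + 820 = 960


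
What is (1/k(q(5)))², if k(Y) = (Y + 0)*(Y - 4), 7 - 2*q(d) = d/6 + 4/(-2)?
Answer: 20736/2401 ≈ 8.6364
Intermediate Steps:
q(d) = 9/2 - d/12 (q(d) = 7/2 - (d/6 + 4/(-2))/2 = 7/2 - (d*(⅙) + 4*(-½))/2 = 7/2 - (d/6 - 2)/2 = 7/2 - (-2 + d/6)/2 = 7/2 + (1 - d/12) = 9/2 - d/12)
k(Y) = Y*(-4 + Y)
(1/k(q(5)))² = (1/((9/2 - 1/12*5)*(-4 + (9/2 - 1/12*5))))² = (1/((9/2 - 5/12)*(-4 + (9/2 - 5/12))))² = (1/(49*(-4 + 49/12)/12))² = (1/((49/12)*(1/12)))² = (1/(49/144))² = (144/49)² = 20736/2401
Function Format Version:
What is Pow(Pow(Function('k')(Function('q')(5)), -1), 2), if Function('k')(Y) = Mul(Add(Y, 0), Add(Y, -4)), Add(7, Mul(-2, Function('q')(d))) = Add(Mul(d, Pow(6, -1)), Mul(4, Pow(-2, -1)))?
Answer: Rational(20736, 2401) ≈ 8.6364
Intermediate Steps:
Function('q')(d) = Add(Rational(9, 2), Mul(Rational(-1, 12), d)) (Function('q')(d) = Add(Rational(7, 2), Mul(Rational(-1, 2), Add(Mul(d, Pow(6, -1)), Mul(4, Pow(-2, -1))))) = Add(Rational(7, 2), Mul(Rational(-1, 2), Add(Mul(d, Rational(1, 6)), Mul(4, Rational(-1, 2))))) = Add(Rational(7, 2), Mul(Rational(-1, 2), Add(Mul(Rational(1, 6), d), -2))) = Add(Rational(7, 2), Mul(Rational(-1, 2), Add(-2, Mul(Rational(1, 6), d)))) = Add(Rational(7, 2), Add(1, Mul(Rational(-1, 12), d))) = Add(Rational(9, 2), Mul(Rational(-1, 12), d)))
Function('k')(Y) = Mul(Y, Add(-4, Y))
Pow(Pow(Function('k')(Function('q')(5)), -1), 2) = Pow(Pow(Mul(Add(Rational(9, 2), Mul(Rational(-1, 12), 5)), Add(-4, Add(Rational(9, 2), Mul(Rational(-1, 12), 5)))), -1), 2) = Pow(Pow(Mul(Add(Rational(9, 2), Rational(-5, 12)), Add(-4, Add(Rational(9, 2), Rational(-5, 12)))), -1), 2) = Pow(Pow(Mul(Rational(49, 12), Add(-4, Rational(49, 12))), -1), 2) = Pow(Pow(Mul(Rational(49, 12), Rational(1, 12)), -1), 2) = Pow(Pow(Rational(49, 144), -1), 2) = Pow(Rational(144, 49), 2) = Rational(20736, 2401)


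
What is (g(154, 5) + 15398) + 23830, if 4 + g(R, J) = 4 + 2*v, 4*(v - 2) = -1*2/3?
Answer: 117695/3 ≈ 39232.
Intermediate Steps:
v = 11/6 (v = 2 + (-1*2/3)/4 = 2 + (-2*⅓)/4 = 2 + (¼)*(-⅔) = 2 - ⅙ = 11/6 ≈ 1.8333)
g(R, J) = 11/3 (g(R, J) = -4 + (4 + 2*(11/6)) = -4 + (4 + 11/3) = -4 + 23/3 = 11/3)
(g(154, 5) + 15398) + 23830 = (11/3 + 15398) + 23830 = 46205/3 + 23830 = 117695/3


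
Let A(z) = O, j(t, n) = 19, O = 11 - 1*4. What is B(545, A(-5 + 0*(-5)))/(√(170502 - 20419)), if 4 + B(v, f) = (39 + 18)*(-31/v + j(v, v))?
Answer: 586288*√150083/81795235 ≈ 2.7768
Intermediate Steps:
O = 7 (O = 11 - 4 = 7)
A(z) = 7
B(v, f) = 1079 - 1767/v (B(v, f) = -4 + (39 + 18)*(-31/v + 19) = -4 + 57*(19 - 31/v) = -4 + (1083 - 1767/v) = 1079 - 1767/v)
B(545, A(-5 + 0*(-5)))/(√(170502 - 20419)) = (1079 - 1767/545)/(√(170502 - 20419)) = (1079 - 1767*1/545)/(√150083) = (1079 - 1767/545)*(√150083/150083) = 586288*(√150083/150083)/545 = 586288*√150083/81795235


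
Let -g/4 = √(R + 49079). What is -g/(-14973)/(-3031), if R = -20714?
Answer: 4*√28365/45383163 ≈ 1.4844e-5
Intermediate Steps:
g = -4*√28365 (g = -4*√(-20714 + 49079) = -4*√28365 ≈ -673.68)
-g/(-14973)/(-3031) = --4*√28365/(-14973)/(-3031) = --4*√28365*(-1/14973)*(-1)/3031 = -4*√28365/14973*(-1)/3031 = -(-4)*√28365/45383163 = 4*√28365/45383163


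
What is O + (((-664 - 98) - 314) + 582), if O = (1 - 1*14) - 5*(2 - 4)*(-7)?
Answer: -577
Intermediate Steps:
O = -83 (O = (1 - 14) - 5*(-2)*(-7) = -13 + 10*(-7) = -13 - 70 = -83)
O + (((-664 - 98) - 314) + 582) = -83 + (((-664 - 98) - 314) + 582) = -83 + ((-762 - 314) + 582) = -83 + (-1076 + 582) = -83 - 494 = -577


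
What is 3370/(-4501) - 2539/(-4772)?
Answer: -4653601/21478772 ≈ -0.21666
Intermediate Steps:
3370/(-4501) - 2539/(-4772) = 3370*(-1/4501) - 2539*(-1/4772) = -3370/4501 + 2539/4772 = -4653601/21478772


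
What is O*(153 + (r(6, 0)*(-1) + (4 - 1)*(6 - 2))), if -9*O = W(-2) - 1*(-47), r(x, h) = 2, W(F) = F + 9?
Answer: -978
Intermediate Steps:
W(F) = 9 + F
O = -6 (O = -((9 - 2) - 1*(-47))/9 = -(7 + 47)/9 = -⅑*54 = -6)
O*(153 + (r(6, 0)*(-1) + (4 - 1)*(6 - 2))) = -6*(153 + (2*(-1) + (4 - 1)*(6 - 2))) = -6*(153 + (-2 + 3*4)) = -6*(153 + (-2 + 12)) = -6*(153 + 10) = -6*163 = -978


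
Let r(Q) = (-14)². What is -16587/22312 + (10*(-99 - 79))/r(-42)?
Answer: -10741603/1093288 ≈ -9.8250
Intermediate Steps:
r(Q) = 196
-16587/22312 + (10*(-99 - 79))/r(-42) = -16587/22312 + (10*(-99 - 79))/196 = -16587*1/22312 + (10*(-178))*(1/196) = -16587/22312 - 1780*1/196 = -16587/22312 - 445/49 = -10741603/1093288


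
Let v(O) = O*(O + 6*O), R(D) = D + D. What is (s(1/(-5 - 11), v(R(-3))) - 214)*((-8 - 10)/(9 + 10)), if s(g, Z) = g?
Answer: 30825/152 ≈ 202.80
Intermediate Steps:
R(D) = 2*D
v(O) = 7*O**2 (v(O) = O*(7*O) = 7*O**2)
(s(1/(-5 - 11), v(R(-3))) - 214)*((-8 - 10)/(9 + 10)) = (1/(-5 - 11) - 214)*((-8 - 10)/(9 + 10)) = (1/(-16) - 214)*(-18/19) = (-1/16 - 214)*(-18*1/19) = -3425/16*(-18/19) = 30825/152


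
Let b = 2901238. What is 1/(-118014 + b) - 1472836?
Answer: -4099232503263/2783224 ≈ -1.4728e+6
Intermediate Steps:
1/(-118014 + b) - 1472836 = 1/(-118014 + 2901238) - 1472836 = 1/2783224 - 1472836 = -4099232503263/2783224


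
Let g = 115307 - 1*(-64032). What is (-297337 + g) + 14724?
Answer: -103274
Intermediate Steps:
g = 179339 (g = 115307 + 64032 = 179339)
(-297337 + g) + 14724 = (-297337 + 179339) + 14724 = -117998 + 14724 = -103274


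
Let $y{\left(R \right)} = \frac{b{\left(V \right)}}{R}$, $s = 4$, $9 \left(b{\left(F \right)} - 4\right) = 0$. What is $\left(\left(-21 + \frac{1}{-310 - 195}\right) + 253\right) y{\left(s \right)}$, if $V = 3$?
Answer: $\frac{117159}{505} \approx 232.0$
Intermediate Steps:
$b{\left(F \right)} = 4$ ($b{\left(F \right)} = 4 + \frac{1}{9} \cdot 0 = 4 + 0 = 4$)
$y{\left(R \right)} = \frac{4}{R}$
$\left(\left(-21 + \frac{1}{-310 - 195}\right) + 253\right) y{\left(s \right)} = \left(\left(-21 + \frac{1}{-310 - 195}\right) + 253\right) \frac{4}{4} = \left(\left(-21 + \frac{1}{-505}\right) + 253\right) 4 \cdot \frac{1}{4} = \left(\left(-21 - \frac{1}{505}\right) + 253\right) 1 = \left(- \frac{10606}{505} + 253\right) 1 = \frac{117159}{505} \cdot 1 = \frac{117159}{505}$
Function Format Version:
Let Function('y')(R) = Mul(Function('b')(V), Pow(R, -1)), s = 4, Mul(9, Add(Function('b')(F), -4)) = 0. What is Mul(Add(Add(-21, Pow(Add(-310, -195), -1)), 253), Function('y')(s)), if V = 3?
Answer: Rational(117159, 505) ≈ 232.00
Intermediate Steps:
Function('b')(F) = 4 (Function('b')(F) = Add(4, Mul(Rational(1, 9), 0)) = Add(4, 0) = 4)
Function('y')(R) = Mul(4, Pow(R, -1))
Mul(Add(Add(-21, Pow(Add(-310, -195), -1)), 253), Function('y')(s)) = Mul(Add(Add(-21, Pow(Add(-310, -195), -1)), 253), Mul(4, Pow(4, -1))) = Mul(Add(Add(-21, Pow(-505, -1)), 253), Mul(4, Rational(1, 4))) = Mul(Add(Add(-21, Rational(-1, 505)), 253), 1) = Mul(Add(Rational(-10606, 505), 253), 1) = Mul(Rational(117159, 505), 1) = Rational(117159, 505)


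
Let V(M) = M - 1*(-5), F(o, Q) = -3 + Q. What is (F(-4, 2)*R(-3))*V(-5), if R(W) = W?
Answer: 0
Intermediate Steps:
V(M) = 5 + M (V(M) = M + 5 = 5 + M)
(F(-4, 2)*R(-3))*V(-5) = ((-3 + 2)*(-3))*(5 - 5) = -1*(-3)*0 = 3*0 = 0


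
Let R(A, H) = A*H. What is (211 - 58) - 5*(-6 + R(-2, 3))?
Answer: 213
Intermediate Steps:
(211 - 58) - 5*(-6 + R(-2, 3)) = (211 - 58) - 5*(-6 - 2*3) = 153 - 5*(-6 - 6) = 153 - 5*(-12) = 153 + 60 = 213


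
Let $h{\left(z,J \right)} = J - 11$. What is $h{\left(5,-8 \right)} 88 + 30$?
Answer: $-1642$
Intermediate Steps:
$h{\left(z,J \right)} = -11 + J$
$h{\left(5,-8 \right)} 88 + 30 = \left(-11 - 8\right) 88 + 30 = \left(-19\right) 88 + 30 = -1672 + 30 = -1642$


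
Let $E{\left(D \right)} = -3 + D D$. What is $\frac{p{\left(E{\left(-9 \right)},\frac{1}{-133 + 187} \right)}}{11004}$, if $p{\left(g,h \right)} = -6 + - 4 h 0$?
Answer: $- \frac{1}{1834} \approx -0.00054526$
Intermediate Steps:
$E{\left(D \right)} = -3 + D^{2}$
$p{\left(g,h \right)} = -6$ ($p{\left(g,h \right)} = -6 + 0 = -6$)
$\frac{p{\left(E{\left(-9 \right)},\frac{1}{-133 + 187} \right)}}{11004} = - \frac{6}{11004} = \left(-6\right) \frac{1}{11004} = - \frac{1}{1834}$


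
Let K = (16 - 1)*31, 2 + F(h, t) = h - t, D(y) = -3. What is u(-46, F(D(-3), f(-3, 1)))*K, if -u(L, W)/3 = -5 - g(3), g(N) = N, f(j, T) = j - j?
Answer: 11160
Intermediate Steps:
f(j, T) = 0
F(h, t) = -2 + h - t (F(h, t) = -2 + (h - t) = -2 + h - t)
K = 465 (K = 15*31 = 465)
u(L, W) = 24 (u(L, W) = -3*(-5 - 1*3) = -3*(-5 - 3) = -3*(-8) = 24)
u(-46, F(D(-3), f(-3, 1)))*K = 24*465 = 11160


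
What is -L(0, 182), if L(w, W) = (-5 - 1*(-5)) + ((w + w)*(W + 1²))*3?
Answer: 0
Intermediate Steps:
L(w, W) = 6*w*(1 + W) (L(w, W) = (-5 + 5) + ((2*w)*(W + 1))*3 = 0 + ((2*w)*(1 + W))*3 = 0 + (2*w*(1 + W))*3 = 0 + 6*w*(1 + W) = 6*w*(1 + W))
-L(0, 182) = -6*0*(1 + 182) = -6*0*183 = -1*0 = 0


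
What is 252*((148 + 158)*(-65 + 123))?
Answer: 4472496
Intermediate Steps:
252*((148 + 158)*(-65 + 123)) = 252*(306*58) = 252*17748 = 4472496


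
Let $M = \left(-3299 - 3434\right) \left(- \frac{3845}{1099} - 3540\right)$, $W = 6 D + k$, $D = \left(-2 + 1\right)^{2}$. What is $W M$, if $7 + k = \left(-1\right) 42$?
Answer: $- \frac{1127475289295}{1099} \approx -1.0259 \cdot 10^{9}$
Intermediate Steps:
$D = 1$ ($D = \left(-1\right)^{2} = 1$)
$k = -49$ ($k = -7 - 42 = -49$)
$W = -43$ ($W = 6 \cdot 1 - 49 = 6 - 49 = -43$)
$M = \frac{26220355565}{1099}$ ($M = - 6733 \left(\left(-3845\right) \frac{1}{1099} - 3540\right) = - 6733 \left(- \frac{3845}{1099} - 3540\right) = \left(-6733\right) \left(- \frac{3894305}{1099}\right) = \frac{26220355565}{1099} \approx 2.3858 \cdot 10^{7}$)
$W M = \left(-43\right) \frac{26220355565}{1099} = - \frac{1127475289295}{1099}$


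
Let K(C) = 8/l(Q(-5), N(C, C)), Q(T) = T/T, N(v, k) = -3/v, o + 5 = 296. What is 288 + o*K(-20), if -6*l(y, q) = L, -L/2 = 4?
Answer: 2034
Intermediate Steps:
o = 291 (o = -5 + 296 = 291)
L = -8 (L = -2*4 = -8)
Q(T) = 1
l(y, q) = 4/3 (l(y, q) = -⅙*(-8) = 4/3)
K(C) = 6 (K(C) = 8/(4/3) = 8*(¾) = 6)
288 + o*K(-20) = 288 + 291*6 = 288 + 1746 = 2034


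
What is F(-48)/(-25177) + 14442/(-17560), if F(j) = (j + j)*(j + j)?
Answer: -262719597/221054060 ≈ -1.1885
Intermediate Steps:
F(j) = 4*j² (F(j) = (2*j)*(2*j) = 4*j²)
F(-48)/(-25177) + 14442/(-17560) = (4*(-48)²)/(-25177) + 14442/(-17560) = (4*2304)*(-1/25177) + 14442*(-1/17560) = 9216*(-1/25177) - 7221/8780 = -9216/25177 - 7221/8780 = -262719597/221054060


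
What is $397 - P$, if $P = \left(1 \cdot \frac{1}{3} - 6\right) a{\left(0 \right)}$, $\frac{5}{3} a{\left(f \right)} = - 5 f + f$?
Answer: $397$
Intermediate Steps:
$a{\left(f \right)} = - \frac{12 f}{5}$ ($a{\left(f \right)} = \frac{3 \left(- 5 f + f\right)}{5} = \frac{3 \left(- 4 f\right)}{5} = - \frac{12 f}{5}$)
$P = 0$ ($P = \left(1 \cdot \frac{1}{3} - 6\right) \left(\left(- \frac{12}{5}\right) 0\right) = \left(1 \cdot \frac{1}{3} - 6\right) 0 = \left(\frac{1}{3} - 6\right) 0 = \left(- \frac{17}{3}\right) 0 = 0$)
$397 - P = 397 - 0 = 397 + 0 = 397$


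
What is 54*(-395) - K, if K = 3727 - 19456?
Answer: -5601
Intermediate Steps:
K = -15729
54*(-395) - K = 54*(-395) - 1*(-15729) = -21330 + 15729 = -5601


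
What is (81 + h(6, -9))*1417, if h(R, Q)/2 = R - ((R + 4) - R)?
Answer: 120445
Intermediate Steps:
h(R, Q) = -8 + 2*R (h(R, Q) = 2*(R - ((R + 4) - R)) = 2*(R - ((4 + R) - R)) = 2*(R - 1*4) = 2*(R - 4) = 2*(-4 + R) = -8 + 2*R)
(81 + h(6, -9))*1417 = (81 + (-8 + 2*6))*1417 = (81 + (-8 + 12))*1417 = (81 + 4)*1417 = 85*1417 = 120445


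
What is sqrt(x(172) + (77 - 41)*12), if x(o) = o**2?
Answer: 8*sqrt(469) ≈ 173.25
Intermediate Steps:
sqrt(x(172) + (77 - 41)*12) = sqrt(172**2 + (77 - 41)*12) = sqrt(29584 + 36*12) = sqrt(29584 + 432) = sqrt(30016) = 8*sqrt(469)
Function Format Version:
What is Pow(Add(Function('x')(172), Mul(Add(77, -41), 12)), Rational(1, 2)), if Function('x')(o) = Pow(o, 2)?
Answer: Mul(8, Pow(469, Rational(1, 2))) ≈ 173.25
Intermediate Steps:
Pow(Add(Function('x')(172), Mul(Add(77, -41), 12)), Rational(1, 2)) = Pow(Add(Pow(172, 2), Mul(Add(77, -41), 12)), Rational(1, 2)) = Pow(Add(29584, Mul(36, 12)), Rational(1, 2)) = Pow(Add(29584, 432), Rational(1, 2)) = Pow(30016, Rational(1, 2)) = Mul(8, Pow(469, Rational(1, 2)))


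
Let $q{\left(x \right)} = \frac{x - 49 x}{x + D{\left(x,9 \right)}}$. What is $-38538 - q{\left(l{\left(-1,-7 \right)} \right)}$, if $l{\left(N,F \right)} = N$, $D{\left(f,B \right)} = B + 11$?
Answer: $- \frac{732270}{19} \approx -38541.0$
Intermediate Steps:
$D{\left(f,B \right)} = 11 + B$
$q{\left(x \right)} = - \frac{48 x}{20 + x}$ ($q{\left(x \right)} = \frac{x - 49 x}{x + \left(11 + 9\right)} = \frac{\left(-48\right) x}{x + 20} = \frac{\left(-48\right) x}{20 + x} = - \frac{48 x}{20 + x}$)
$-38538 - q{\left(l{\left(-1,-7 \right)} \right)} = -38538 - \left(-48\right) \left(-1\right) \frac{1}{20 - 1} = -38538 - \left(-48\right) \left(-1\right) \frac{1}{19} = -38538 - \frac{48}{19} = - \frac{732270}{19}$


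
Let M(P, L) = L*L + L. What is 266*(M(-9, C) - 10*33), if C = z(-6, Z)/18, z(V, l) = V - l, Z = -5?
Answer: -14222621/162 ≈ -87794.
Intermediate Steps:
C = -1/18 (C = (-6 - 1*(-5))/18 = (-6 + 5)*(1/18) = -1*1/18 = -1/18 ≈ -0.055556)
M(P, L) = L + L**2 (M(P, L) = L**2 + L = L + L**2)
266*(M(-9, C) - 10*33) = 266*(-(1 - 1/18)/18 - 10*33) = 266*(-1/18*17/18 - 330) = 266*(-17/324 - 330) = 266*(-106937/324) = -14222621/162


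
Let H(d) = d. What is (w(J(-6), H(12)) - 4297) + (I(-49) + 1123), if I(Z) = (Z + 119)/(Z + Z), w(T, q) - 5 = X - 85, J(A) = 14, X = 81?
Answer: -22216/7 ≈ -3173.7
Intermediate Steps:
w(T, q) = 1 (w(T, q) = 5 + (81 - 85) = 5 - 4 = 1)
I(Z) = (119 + Z)/(2*Z) (I(Z) = (119 + Z)/((2*Z)) = (119 + Z)*(1/(2*Z)) = (119 + Z)/(2*Z))
(w(J(-6), H(12)) - 4297) + (I(-49) + 1123) = (1 - 4297) + ((1/2)*(119 - 49)/(-49) + 1123) = -4296 + ((1/2)*(-1/49)*70 + 1123) = -4296 + (-5/7 + 1123) = -4296 + 7856/7 = -22216/7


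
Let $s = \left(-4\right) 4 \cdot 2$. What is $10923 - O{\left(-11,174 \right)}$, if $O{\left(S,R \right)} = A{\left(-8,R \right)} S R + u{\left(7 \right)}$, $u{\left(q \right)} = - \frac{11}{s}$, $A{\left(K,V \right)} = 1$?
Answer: $\frac{410773}{32} \approx 12837.0$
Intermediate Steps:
$s = -32$ ($s = \left(-16\right) 2 = -32$)
$u{\left(q \right)} = \frac{11}{32}$ ($u{\left(q \right)} = - \frac{11}{-32} = \left(-11\right) \left(- \frac{1}{32}\right) = \frac{11}{32}$)
$O{\left(S,R \right)} = \frac{11}{32} + R S$ ($O{\left(S,R \right)} = 1 S R + \frac{11}{32} = S R + \frac{11}{32} = R S + \frac{11}{32} = \frac{11}{32} + R S$)
$10923 - O{\left(-11,174 \right)} = 10923 - \left(\frac{11}{32} + 174 \left(-11\right)\right) = 10923 - \left(\frac{11}{32} - 1914\right) = 10923 - - \frac{61237}{32} = 10923 + \frac{61237}{32} = \frac{410773}{32}$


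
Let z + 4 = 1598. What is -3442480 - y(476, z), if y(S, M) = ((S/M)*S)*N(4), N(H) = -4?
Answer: -2743203408/797 ≈ -3.4419e+6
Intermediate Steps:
z = 1594 (z = -4 + 1598 = 1594)
y(S, M) = -4*S²/M (y(S, M) = ((S/M)*S)*(-4) = (S²/M)*(-4) = -4*S²/M)
-3442480 - y(476, z) = -3442480 - (-4)*476²/1594 = -3442480 - (-4)*226576/1594 = -3442480 - 1*(-453152/797) = -3442480 + 453152/797 = -2743203408/797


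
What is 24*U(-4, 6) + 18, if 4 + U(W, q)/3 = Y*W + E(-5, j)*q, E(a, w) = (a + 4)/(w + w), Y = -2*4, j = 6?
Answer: 1998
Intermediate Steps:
Y = -8
E(a, w) = (4 + a)/(2*w) (E(a, w) = (4 + a)/((2*w)) = (4 + a)*(1/(2*w)) = (4 + a)/(2*w))
U(W, q) = -12 - 24*W - q/4 (U(W, q) = -12 + 3*(-8*W + ((½)*(4 - 5)/6)*q) = -12 + 3*(-8*W + ((½)*(⅙)*(-1))*q) = -12 + 3*(-8*W - q/12) = -12 + (-24*W - q/4) = -12 - 24*W - q/4)
24*U(-4, 6) + 18 = 24*(-12 - 24*(-4) - ¼*6) + 18 = 24*(-12 + 96 - 3/2) + 18 = 24*(165/2) + 18 = 1980 + 18 = 1998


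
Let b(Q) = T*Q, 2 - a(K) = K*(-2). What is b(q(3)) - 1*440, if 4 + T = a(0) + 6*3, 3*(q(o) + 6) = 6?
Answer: -504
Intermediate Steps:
a(K) = 2 + 2*K (a(K) = 2 - K*(-2) = 2 - (-2)*K = 2 + 2*K)
q(o) = -4 (q(o) = -6 + (⅓)*6 = -6 + 2 = -4)
T = 16 (T = -4 + ((2 + 2*0) + 6*3) = -4 + ((2 + 0) + 18) = -4 + (2 + 18) = -4 + 20 = 16)
b(Q) = 16*Q
b(q(3)) - 1*440 = 16*(-4) - 1*440 = -64 - 440 = -504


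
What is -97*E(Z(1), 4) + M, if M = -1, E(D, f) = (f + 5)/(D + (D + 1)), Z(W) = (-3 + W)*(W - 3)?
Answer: -98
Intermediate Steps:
Z(W) = (-3 + W)² (Z(W) = (-3 + W)*(-3 + W) = (-3 + W)²)
E(D, f) = (5 + f)/(1 + 2*D) (E(D, f) = (5 + f)/(D + (1 + D)) = (5 + f)/(1 + 2*D))
-97*E(Z(1), 4) + M = -97*(5 + 4)/(1 + 2*(-3 + 1)²) - 1 = -97*9/(1 + 2*(-2)²) - 1 = -97*9/(1 + 2*4) - 1 = -97*9/(1 + 8) - 1 = -97*9/9 - 1 = -97*1 - 1 = -97 - 1 = -98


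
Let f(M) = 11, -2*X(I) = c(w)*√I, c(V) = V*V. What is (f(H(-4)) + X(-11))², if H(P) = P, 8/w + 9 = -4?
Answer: 3444617/28561 - 704*I*√11/169 ≈ 120.61 - 13.816*I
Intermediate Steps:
w = -8/13 (w = 8/(-9 - 4) = 8/(-13) = 8*(-1/13) = -8/13 ≈ -0.61539)
c(V) = V²
X(I) = -32*√I/169 (X(I) = -(-8/13)²*√I/2 = -32*√I/169)
(f(H(-4)) + X(-11))² = (11 - 32*I*√11/169)²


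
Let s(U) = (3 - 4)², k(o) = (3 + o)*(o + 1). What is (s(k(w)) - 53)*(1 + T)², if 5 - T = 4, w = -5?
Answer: -208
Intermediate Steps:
T = 1 (T = 5 - 1*4 = 5 - 4 = 1)
k(o) = (1 + o)*(3 + o) (k(o) = (3 + o)*(1 + o) = (1 + o)*(3 + o))
s(U) = 1 (s(U) = (-1)² = 1)
(s(k(w)) - 53)*(1 + T)² = (1 - 53)*(1 + 1)² = -52*2² = -52*4 = -208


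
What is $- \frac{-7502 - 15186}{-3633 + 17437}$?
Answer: $\frac{5672}{3451} \approx 1.6436$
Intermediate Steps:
$- \frac{-7502 - 15186}{-3633 + 17437} = - \frac{-22688}{13804} = \left(-1\right) \left(- \frac{5672}{3451}\right) = \frac{5672}{3451}$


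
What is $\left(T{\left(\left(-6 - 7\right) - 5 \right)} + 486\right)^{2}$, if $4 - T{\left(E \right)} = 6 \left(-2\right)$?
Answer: $252004$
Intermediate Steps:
$T{\left(E \right)} = 16$ ($T{\left(E \right)} = 4 - 6 \left(-2\right) = 4 - -12 = 4 + 12 = 16$)
$\left(T{\left(\left(-6 - 7\right) - 5 \right)} + 486\right)^{2} = \left(16 + 486\right)^{2} = 502^{2} = 252004$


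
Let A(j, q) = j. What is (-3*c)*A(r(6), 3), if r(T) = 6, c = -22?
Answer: 396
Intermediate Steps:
(-3*c)*A(r(6), 3) = -3*(-22)*6 = 66*6 = 396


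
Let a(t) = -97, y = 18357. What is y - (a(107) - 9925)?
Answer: 28379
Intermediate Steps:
y - (a(107) - 9925) = 18357 - (-97 - 9925) = 18357 - 1*(-10022) = 18357 + 10022 = 28379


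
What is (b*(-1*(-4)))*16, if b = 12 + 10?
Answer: 1408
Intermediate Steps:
b = 22
(b*(-1*(-4)))*16 = (22*(-1*(-4)))*16 = (22*4)*16 = 88*16 = 1408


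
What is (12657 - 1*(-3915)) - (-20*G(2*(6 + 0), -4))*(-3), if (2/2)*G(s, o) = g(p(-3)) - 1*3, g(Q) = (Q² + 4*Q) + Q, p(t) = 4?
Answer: 14592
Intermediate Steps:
g(Q) = Q² + 5*Q
G(s, o) = 33 (G(s, o) = 4*(5 + 4) - 1*3 = 4*9 - 3 = 36 - 3 = 33)
(12657 - 1*(-3915)) - (-20*G(2*(6 + 0), -4))*(-3) = (12657 - 1*(-3915)) - (-20*33)*(-3) = (12657 + 3915) - (-660)*(-3) = 16572 - 1*1980 = 16572 - 1980 = 14592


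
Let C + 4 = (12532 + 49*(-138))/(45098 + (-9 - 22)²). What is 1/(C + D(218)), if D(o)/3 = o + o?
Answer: 46059/60066706 ≈ 0.00076680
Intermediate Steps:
C = -178466/46059 (C = -4 + (12532 + 49*(-138))/(45098 + (-9 - 22)²) = -4 + (12532 - 6762)/(45098 + (-31)²) = -4 + 5770/(45098 + 961) = -4 + 5770/46059 = -178466/46059 ≈ -3.8747)
D(o) = 6*o (D(o) = 3*(o + o) = 3*(2*o) = 6*o)
1/(C + D(218)) = 1/(-178466/46059 + 6*218) = 1/(-178466/46059 + 1308) = 1/(60066706/46059) = 46059/60066706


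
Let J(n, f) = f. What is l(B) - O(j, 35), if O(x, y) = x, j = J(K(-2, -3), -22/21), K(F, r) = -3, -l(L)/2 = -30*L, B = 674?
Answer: 849262/21 ≈ 40441.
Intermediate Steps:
l(L) = 60*L (l(L) = -(-60)*L = 60*L)
j = -22/21 ≈ -1.0476
l(B) - O(j, 35) = 60*674 - 1*(-22/21) = 40440 + 22/21 = 849262/21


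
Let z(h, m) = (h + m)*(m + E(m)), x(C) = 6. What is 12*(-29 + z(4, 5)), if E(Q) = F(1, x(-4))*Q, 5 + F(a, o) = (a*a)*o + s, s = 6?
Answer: 3972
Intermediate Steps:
F(a, o) = 1 + o*a² (F(a, o) = -5 + ((a*a)*o + 6) = -5 + (a²*o + 6) = -5 + (o*a² + 6) = -5 + (6 + o*a²) = 1 + o*a²)
E(Q) = 7*Q (E(Q) = (1 + 6*1²)*Q = (1 + 6*1)*Q = (1 + 6)*Q = 7*Q)
z(h, m) = 8*m*(h + m) (z(h, m) = (h + m)*(m + 7*m) = (h + m)*(8*m) = 8*m*(h + m))
12*(-29 + z(4, 5)) = 12*(-29 + 8*5*(4 + 5)) = 12*(-29 + 8*5*9) = 12*(-29 + 360) = 12*331 = 3972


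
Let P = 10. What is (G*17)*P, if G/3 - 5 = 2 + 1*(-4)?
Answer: 1530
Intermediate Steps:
G = 9 (G = 15 + 3*(2 + 1*(-4)) = 15 + 3*(2 - 4) = 15 + 3*(-2) = 15 - 6 = 9)
(G*17)*P = (9*17)*10 = 153*10 = 1530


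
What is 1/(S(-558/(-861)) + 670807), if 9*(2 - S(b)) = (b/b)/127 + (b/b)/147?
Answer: 168021/112709998715 ≈ 1.4907e-6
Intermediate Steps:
S(b) = 335768/168021 (S(b) = 2 - ((b/b)/127 + (b/b)/147)/9 = 2 - (1*(1/127) + 1*(1/147))/9 = 2 - (1/127 + 1/147)/9 = 2 - ⅑*274/18669 = 2 - 274/168021 = 335768/168021)
1/(S(-558/(-861)) + 670807) = 1/(335768/168021 + 670807) = 1/(112709998715/168021) = 168021/112709998715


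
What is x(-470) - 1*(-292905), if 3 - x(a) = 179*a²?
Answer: -39248192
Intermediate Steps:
x(a) = 3 - 179*a²
x(-470) - 1*(-292905) = (3 - 179*(-470)²) - 1*(-292905) = (3 - 179*220900) + 292905 = (3 - 39541100) + 292905 = -39541097 + 292905 = -39248192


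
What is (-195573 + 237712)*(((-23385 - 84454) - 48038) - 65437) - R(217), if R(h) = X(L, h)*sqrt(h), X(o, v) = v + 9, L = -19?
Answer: -9325950646 - 226*sqrt(217) ≈ -9.3260e+9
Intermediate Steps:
X(o, v) = 9 + v
R(h) = sqrt(h)*(9 + h) (R(h) = (9 + h)*sqrt(h) = sqrt(h)*(9 + h))
(-195573 + 237712)*(((-23385 - 84454) - 48038) - 65437) - R(217) = (-195573 + 237712)*(((-23385 - 84454) - 48038) - 65437) - sqrt(217)*(9 + 217) = 42139*((-107839 - 48038) - 65437) - sqrt(217)*226 = 42139*(-155877 - 65437) - 226*sqrt(217) = 42139*(-221314) - 226*sqrt(217) = -9325950646 - 226*sqrt(217)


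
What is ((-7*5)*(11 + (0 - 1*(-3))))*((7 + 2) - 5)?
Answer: -1960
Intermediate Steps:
((-7*5)*(11 + (0 - 1*(-3))))*((7 + 2) - 5) = (-35*(11 + (0 + 3)))*(9 - 5) = -35*(11 + 3)*4 = -35*14*4 = -490*4 = -1960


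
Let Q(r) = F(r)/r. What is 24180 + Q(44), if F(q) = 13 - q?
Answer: 1063889/44 ≈ 24179.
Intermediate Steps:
Q(r) = (13 - r)/r
24180 + Q(44) = 24180 + (13 - 1*44)/44 = 24180 + (13 - 44)/44 = 24180 + (1/44)*(-31) = 24180 - 31/44 = 1063889/44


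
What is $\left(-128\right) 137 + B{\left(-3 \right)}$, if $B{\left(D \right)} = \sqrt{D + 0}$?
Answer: $-17536 + i \sqrt{3} \approx -17536.0 + 1.732 i$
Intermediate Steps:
$B{\left(D \right)} = \sqrt{D}$
$\left(-128\right) 137 + B{\left(-3 \right)} = \left(-128\right) 137 + \sqrt{-3} = -17536 + i \sqrt{3}$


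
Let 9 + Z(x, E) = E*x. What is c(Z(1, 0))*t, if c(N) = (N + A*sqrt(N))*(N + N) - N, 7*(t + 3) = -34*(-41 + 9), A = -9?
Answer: 182457/7 + 518562*I/7 ≈ 26065.0 + 74080.0*I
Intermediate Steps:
Z(x, E) = -9 + E*x
t = 1067/7 (t = -3 + (-34*(-41 + 9))/7 = -3 + (-34*(-32))/7 = -3 + (1/7)*1088 = -3 + 1088/7 = 1067/7 ≈ 152.43)
c(N) = -N + 2*N*(N - 9*sqrt(N)) (c(N) = (N - 9*sqrt(N))*(N + N) - N = (N - 9*sqrt(N))*(2*N) - N = 2*N*(N - 9*sqrt(N)) - N = -N + 2*N*(N - 9*sqrt(N)))
c(Z(1, 0))*t = (-(-9 + 0*1) - 18*(-9 + 0*1)**(3/2) + 2*(-9 + 0*1)**2)*(1067/7) = (-(-9 + 0) - 18*(-9 + 0)**(3/2) + 2*(-9 + 0)**2)*(1067/7) = (-1*(-9) - (-486)*I + 2*(-9)**2)*(1067/7) = (9 - (-486)*I + 2*81)*(1067/7) = (9 + 486*I + 162)*(1067/7) = (171 + 486*I)*(1067/7) = 182457/7 + 518562*I/7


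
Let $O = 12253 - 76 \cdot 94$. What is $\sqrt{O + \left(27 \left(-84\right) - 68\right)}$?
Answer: $\sqrt{2773} \approx 52.659$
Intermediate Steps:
$O = 5109$ ($O = 12253 - 7144 = 5109$)
$\sqrt{O + \left(27 \left(-84\right) - 68\right)} = \sqrt{5109 + \left(27 \left(-84\right) - 68\right)} = \sqrt{5109 - 2336} = \sqrt{2773}$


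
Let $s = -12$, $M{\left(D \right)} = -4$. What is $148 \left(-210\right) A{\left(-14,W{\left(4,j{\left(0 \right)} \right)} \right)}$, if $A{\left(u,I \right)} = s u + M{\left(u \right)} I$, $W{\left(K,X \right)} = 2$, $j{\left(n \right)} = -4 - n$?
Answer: $-4972800$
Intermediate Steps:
$A{\left(u,I \right)} = - 12 u - 4 I$
$148 \left(-210\right) A{\left(-14,W{\left(4,j{\left(0 \right)} \right)} \right)} = 148 \left(-210\right) \left(\left(-12\right) \left(-14\right) - 8\right) = - 31080 \left(168 - 8\right) = \left(-31080\right) 160 = -4972800$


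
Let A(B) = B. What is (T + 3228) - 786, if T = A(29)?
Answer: 2471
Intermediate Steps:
T = 29
(T + 3228) - 786 = (29 + 3228) - 786 = 3257 - 786 = 2471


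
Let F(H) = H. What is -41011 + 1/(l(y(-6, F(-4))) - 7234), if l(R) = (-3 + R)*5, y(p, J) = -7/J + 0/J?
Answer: -1187719575/28961 ≈ -41011.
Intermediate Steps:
y(p, J) = -7/J (y(p, J) = -7/J + 0 = -7/J)
l(R) = -15 + 5*R
-41011 + 1/(l(y(-6, F(-4))) - 7234) = -41011 + 1/((-15 + 5*(-7/(-4))) - 7234) = -41011 + 1/((-15 + 5*(-7*(-1/4))) - 7234) = -41011 + 1/((-15 + 5*(7/4)) - 7234) = -41011 + 1/((-15 + 35/4) - 7234) = -41011 + 1/(-25/4 - 7234) = -41011 + 1/(-28961/4) = -41011 - 4/28961 = -1187719575/28961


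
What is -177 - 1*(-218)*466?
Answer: 101411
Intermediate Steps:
-177 - 1*(-218)*466 = -177 + 218*466 = -177 + 101588 = 101411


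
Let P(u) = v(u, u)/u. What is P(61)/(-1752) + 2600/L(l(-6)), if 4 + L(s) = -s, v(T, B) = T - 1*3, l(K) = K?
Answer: 69466771/53436 ≈ 1300.0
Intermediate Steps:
v(T, B) = -3 + T (v(T, B) = T - 3 = -3 + T)
L(s) = -4 - s
P(u) = (-3 + u)/u
P(61)/(-1752) + 2600/L(l(-6)) = ((-3 + 61)/61)/(-1752) + 2600/(-4 - 1*(-6)) = ((1/61)*58)*(-1/1752) + 2600/(-4 + 6) = (58/61)*(-1/1752) + 2600/2 = -29/53436 + 2600*(½) = -29/53436 + 1300 = 69466771/53436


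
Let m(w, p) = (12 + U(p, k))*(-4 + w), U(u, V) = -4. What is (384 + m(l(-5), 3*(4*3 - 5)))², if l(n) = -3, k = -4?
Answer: 107584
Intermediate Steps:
m(w, p) = -32 + 8*w (m(w, p) = (12 - 4)*(-4 + w) = 8*(-4 + w) = -32 + 8*w)
(384 + m(l(-5), 3*(4*3 - 5)))² = (384 + (-32 + 8*(-3)))² = (384 + (-32 - 24))² = (384 - 56)² = 328² = 107584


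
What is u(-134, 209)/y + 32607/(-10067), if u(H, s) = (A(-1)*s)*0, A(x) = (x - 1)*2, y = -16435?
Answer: -32607/10067 ≈ -3.2390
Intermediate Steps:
A(x) = -2 + 2*x (A(x) = (-1 + x)*2 = -2 + 2*x)
u(H, s) = 0 (u(H, s) = ((-2 + 2*(-1))*s)*0 = ((-2 - 2)*s)*0 = -4*s*0 = 0)
u(-134, 209)/y + 32607/(-10067) = 0/(-16435) + 32607/(-10067) = 0*(-1/16435) + 32607*(-1/10067) = 0 - 32607/10067 = -32607/10067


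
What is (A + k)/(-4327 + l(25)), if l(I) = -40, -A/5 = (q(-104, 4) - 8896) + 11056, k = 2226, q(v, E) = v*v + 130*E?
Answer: 65254/4367 ≈ 14.943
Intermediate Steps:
q(v, E) = v**2 + 130*E
A = -67480 (A = -5*((((-104)**2 + 130*4) - 8896) + 11056) = -5*(((10816 + 520) - 8896) + 11056) = -5*((11336 - 8896) + 11056) = -5*(2440 + 11056) = -5*13496 = -67480)
(A + k)/(-4327 + l(25)) = (-67480 + 2226)/(-4327 - 40) = -65254/(-4367) = -65254*(-1/4367) = 65254/4367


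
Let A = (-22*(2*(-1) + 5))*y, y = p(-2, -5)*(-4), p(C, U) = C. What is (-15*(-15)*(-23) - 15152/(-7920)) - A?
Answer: -2299318/495 ≈ -4645.1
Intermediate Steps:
y = 8 (y = -2*(-4) = 8)
A = -528 (A = -22*(2*(-1) + 5)*8 = -22*(-2 + 5)*8 = -22*3*8 = -66*8 = -528)
(-15*(-15)*(-23) - 15152/(-7920)) - A = (-15*(-15)*(-23) - 15152/(-7920)) - 1*(-528) = (225*(-23) - 15152*(-1/7920)) + 528 = (-5175 + 947/495) + 528 = -2560678/495 + 528 = -2299318/495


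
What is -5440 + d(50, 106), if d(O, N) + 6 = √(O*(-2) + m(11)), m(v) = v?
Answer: -5446 + I*√89 ≈ -5446.0 + 9.434*I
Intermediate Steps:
d(O, N) = -6 + √(11 - 2*O) (d(O, N) = -6 + √(O*(-2) + 11) = -6 + √(-2*O + 11) = -6 + √(11 - 2*O))
-5440 + d(50, 106) = -5440 + (-6 + √(11 - 2*50)) = -5440 + (-6 + √(11 - 100)) = -5440 + (-6 + √(-89)) = -5440 + (-6 + I*√89) = -5446 + I*√89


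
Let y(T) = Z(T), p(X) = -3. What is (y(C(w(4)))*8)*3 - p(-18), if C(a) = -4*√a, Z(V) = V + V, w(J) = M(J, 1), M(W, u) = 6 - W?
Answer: 3 - 192*√2 ≈ -268.53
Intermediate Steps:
w(J) = 6 - J
Z(V) = 2*V
y(T) = 2*T
(y(C(w(4)))*8)*3 - p(-18) = ((2*(-4*√(6 - 1*4)))*8)*3 - 1*(-3) = ((2*(-4*√(6 - 4)))*8)*3 + 3 = ((2*(-4*√2))*8)*3 + 3 = (-8*√2*8)*3 + 3 = -64*√2*3 + 3 = -192*√2 + 3 = 3 - 192*√2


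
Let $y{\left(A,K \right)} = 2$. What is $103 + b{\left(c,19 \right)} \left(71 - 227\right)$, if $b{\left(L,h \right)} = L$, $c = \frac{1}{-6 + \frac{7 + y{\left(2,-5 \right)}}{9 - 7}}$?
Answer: $207$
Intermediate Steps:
$c = - \frac{2}{3}$ ($c = \frac{1}{-6 + \frac{7 + 2}{9 - 7}} = \frac{1}{-6 + \frac{9}{2}} = \frac{1}{- \frac{3}{2}} = - \frac{2}{3} \approx -0.66667$)
$103 + b{\left(c,19 \right)} \left(71 - 227\right) = 103 - \frac{2 \left(71 - 227\right)}{3} = 103 - -104 = 103 + 104 = 207$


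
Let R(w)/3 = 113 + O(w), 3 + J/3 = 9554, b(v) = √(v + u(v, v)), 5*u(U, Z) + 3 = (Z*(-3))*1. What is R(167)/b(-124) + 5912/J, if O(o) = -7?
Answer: 5912/28653 - 318*I*√1255/251 ≈ 0.20633 - 44.882*I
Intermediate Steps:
u(U, Z) = -⅗ - 3*Z/5 (u(U, Z) = -⅗ + ((Z*(-3))*1)/5 = -⅗ + (-3*Z*1)/5 = -⅗ + (-3*Z)/5 = -⅗ - 3*Z/5)
b(v) = √(-⅗ + 2*v/5) (b(v) = √(v + (-⅗ - 3*v/5)) = √(-⅗ + 2*v/5))
J = 28653 (J = -9 + 3*9554 = -9 + 28662 = 28653)
R(w) = 318 (R(w) = 3*(113 - 7) = 3*106 = 318)
R(167)/b(-124) + 5912/J = 318/((√(-15 + 10*(-124))/5)) + 5912/28653 = 318/((√(-15 - 1240)/5)) + 5912*(1/28653) = 318/((√(-1255)/5)) + 5912/28653 = 318/(((I*√1255)/5)) + 5912/28653 = 318/((I*√1255/5)) + 5912/28653 = 318*(-I*√1255/251) + 5912/28653 = -318*I*√1255/251 + 5912/28653 = 5912/28653 - 318*I*√1255/251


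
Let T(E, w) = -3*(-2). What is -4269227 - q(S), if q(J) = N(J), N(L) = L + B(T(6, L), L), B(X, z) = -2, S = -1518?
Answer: -4267707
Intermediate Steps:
T(E, w) = 6
N(L) = -2 + L (N(L) = L - 2 = -2 + L)
q(J) = -2 + J
-4269227 - q(S) = -4269227 - (-2 - 1518) = -4269227 - 1*(-1520) = -4269227 + 1520 = -4267707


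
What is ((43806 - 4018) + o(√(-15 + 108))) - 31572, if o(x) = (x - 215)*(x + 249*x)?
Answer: 31466 - 53750*√93 ≈ -4.8688e+5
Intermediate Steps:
o(x) = 250*x*(-215 + x) (o(x) = (-215 + x)*(250*x) = 250*x*(-215 + x))
((43806 - 4018) + o(√(-15 + 108))) - 31572 = ((43806 - 4018) + 250*√(-15 + 108)*(-215 + √(-15 + 108))) - 31572 = (39788 + 250*√93*(-215 + √93)) - 31572 = 8216 + 250*√93*(-215 + √93)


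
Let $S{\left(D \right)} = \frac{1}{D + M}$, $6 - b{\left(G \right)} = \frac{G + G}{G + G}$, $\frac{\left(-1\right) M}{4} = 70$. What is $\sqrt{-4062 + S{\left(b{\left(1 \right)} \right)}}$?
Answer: $\frac{i \sqrt{12287561}}{55} \approx 63.734 i$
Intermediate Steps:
$M = -280$ ($M = \left(-4\right) 70 = -280$)
$b{\left(G \right)} = 5$ ($b{\left(G \right)} = 6 - \frac{G + G}{G + G} = 6 - \frac{2 G}{2 G} = 6 - 2 G \frac{1}{2 G} = 6 - 1 = 5$)
$S{\left(D \right)} = \frac{1}{-280 + D}$ ($S{\left(D \right)} = \frac{1}{D - 280} = \frac{1}{-280 + D}$)
$\sqrt{-4062 + S{\left(b{\left(1 \right)} \right)}} = \sqrt{-4062 + \frac{1}{-280 + 5}} = \sqrt{-4062 + \frac{1}{-275}} = \sqrt{-4062 - \frac{1}{275}} = \sqrt{- \frac{1117051}{275}} = \frac{i \sqrt{12287561}}{55}$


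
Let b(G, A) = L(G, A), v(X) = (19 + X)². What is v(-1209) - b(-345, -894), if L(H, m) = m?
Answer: 1416994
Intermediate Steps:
b(G, A) = A
v(-1209) - b(-345, -894) = (19 - 1209)² - 1*(-894) = (-1190)² + 894 = 1416100 + 894 = 1416994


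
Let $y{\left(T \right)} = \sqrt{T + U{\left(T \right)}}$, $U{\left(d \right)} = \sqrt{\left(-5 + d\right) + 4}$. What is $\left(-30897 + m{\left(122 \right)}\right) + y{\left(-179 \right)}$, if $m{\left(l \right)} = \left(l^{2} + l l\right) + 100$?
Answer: $-1029 + \sqrt{-179 + 6 i \sqrt{5}} \approx -1028.5 + 13.388 i$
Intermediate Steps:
$U{\left(d \right)} = \sqrt{-1 + d}$
$y{\left(T \right)} = \sqrt{T + \sqrt{-1 + T}}$
$m{\left(l \right)} = 100 + 2 l^{2}$ ($m{\left(l \right)} = \left(l^{2} + l^{2}\right) + 100 = 2 l^{2} + 100 = 100 + 2 l^{2}$)
$\left(-30897 + m{\left(122 \right)}\right) + y{\left(-179 \right)} = \left(-30897 + \left(100 + 2 \cdot 122^{2}\right)\right) + \sqrt{-179 + \sqrt{-1 - 179}} = \left(-30897 + \left(100 + 2 \cdot 14884\right)\right) + \sqrt{-179 + \sqrt{-180}} = \left(-30897 + \left(100 + 29768\right)\right) + \sqrt{-179 + 6 i \sqrt{5}} = \left(-30897 + 29868\right) + \sqrt{-179 + 6 i \sqrt{5}} = -1029 + \sqrt{-179 + 6 i \sqrt{5}}$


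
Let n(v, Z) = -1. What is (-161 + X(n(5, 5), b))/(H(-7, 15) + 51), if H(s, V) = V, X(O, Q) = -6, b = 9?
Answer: -167/66 ≈ -2.5303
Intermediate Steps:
(-161 + X(n(5, 5), b))/(H(-7, 15) + 51) = (-161 - 6)/(15 + 51) = -167/66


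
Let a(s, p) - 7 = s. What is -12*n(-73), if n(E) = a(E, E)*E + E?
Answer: -56940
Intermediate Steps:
a(s, p) = 7 + s
n(E) = E + E*(7 + E) (n(E) = (7 + E)*E + E = E*(7 + E) + E = E + E*(7 + E))
-12*n(-73) = -(-876)*(8 - 73) = -(-876)*(-65) = -12*4745 = -56940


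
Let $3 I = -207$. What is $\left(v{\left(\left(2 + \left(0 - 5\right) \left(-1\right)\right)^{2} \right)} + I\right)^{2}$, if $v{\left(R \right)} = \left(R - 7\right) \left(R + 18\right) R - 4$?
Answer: $18992422969$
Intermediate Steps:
$I = -69$ ($I = \frac{1}{3} \left(-207\right) = -69$)
$v{\left(R \right)} = -4 + R \left(-7 + R\right) \left(18 + R\right)$ ($v{\left(R \right)} = \left(-7 + R\right) \left(18 + R\right) R - 4 = R \left(-7 + R\right) \left(18 + R\right) - 4 = -4 + R \left(-7 + R\right) \left(18 + R\right)$)
$\left(v{\left(\left(2 + \left(0 - 5\right) \left(-1\right)\right)^{2} \right)} + I\right)^{2} = \left(\left(-4 + \left(\left(2 + \left(0 - 5\right) \left(-1\right)\right)^{2}\right)^{3} - 126 \left(2 + \left(0 - 5\right) \left(-1\right)\right)^{2} + 11 \left(\left(2 + \left(0 - 5\right) \left(-1\right)\right)^{2}\right)^{2}\right) - 69\right)^{2} = \left(\left(-4 + \left(\left(2 - -5\right)^{2}\right)^{3} - 126 \left(2 - -5\right)^{2} + 11 \left(\left(2 - -5\right)^{2}\right)^{2}\right) - 69\right)^{2} = \left(\left(-4 + \left(\left(2 + 5\right)^{2}\right)^{3} - 126 \left(2 + 5\right)^{2} + 11 \left(\left(2 + 5\right)^{2}\right)^{2}\right) - 69\right)^{2} = \left(\left(-4 + \left(7^{2}\right)^{3} - 126 \cdot 7^{2} + 11 \left(7^{2}\right)^{2}\right) - 69\right)^{2} = \left(\left(-4 + 49^{3} - 6174 + 11 \cdot 49^{2}\right) - 69\right)^{2} = \left(\left(-4 + 117649 - 6174 + 11 \cdot 2401\right) - 69\right)^{2} = \left(\left(-4 + 117649 - 6174 + 26411\right) - 69\right)^{2} = \left(137882 - 69\right)^{2} = 137813^{2} = 18992422969$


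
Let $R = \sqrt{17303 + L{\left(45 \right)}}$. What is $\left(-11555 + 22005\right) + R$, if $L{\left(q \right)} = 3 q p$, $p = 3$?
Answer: $10450 + 2 \sqrt{4427} \approx 10583.0$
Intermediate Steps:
$L{\left(q \right)} = 9 q$ ($L{\left(q \right)} = 3 q 3 = 9 q$)
$R = 2 \sqrt{4427}$ ($R = \sqrt{17303 + 9 \cdot 45} = \sqrt{17303 + 405} = \sqrt{17708} = 2 \sqrt{4427} \approx 133.07$)
$\left(-11555 + 22005\right) + R = \left(-11555 + 22005\right) + 2 \sqrt{4427} = 10450 + 2 \sqrt{4427}$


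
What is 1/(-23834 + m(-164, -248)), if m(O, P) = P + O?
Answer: -1/24246 ≈ -4.1244e-5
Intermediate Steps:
m(O, P) = O + P
1/(-23834 + m(-164, -248)) = 1/(-23834 + (-164 - 248)) = 1/(-23834 - 412) = 1/(-24246) = -1/24246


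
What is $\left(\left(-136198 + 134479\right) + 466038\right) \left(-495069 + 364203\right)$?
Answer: $-60763570254$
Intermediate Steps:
$\left(\left(-136198 + 134479\right) + 466038\right) \left(-495069 + 364203\right) = \left(-1719 + 466038\right) \left(-130866\right) = 464319 \left(-130866\right) = -60763570254$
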